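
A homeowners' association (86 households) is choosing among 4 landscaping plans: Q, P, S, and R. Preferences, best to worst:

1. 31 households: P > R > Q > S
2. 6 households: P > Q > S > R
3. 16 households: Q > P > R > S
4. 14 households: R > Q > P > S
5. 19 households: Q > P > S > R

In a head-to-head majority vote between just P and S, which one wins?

Voters preferring P to S: 86; preferring S to P: 0.
P wins the head-to-head.

P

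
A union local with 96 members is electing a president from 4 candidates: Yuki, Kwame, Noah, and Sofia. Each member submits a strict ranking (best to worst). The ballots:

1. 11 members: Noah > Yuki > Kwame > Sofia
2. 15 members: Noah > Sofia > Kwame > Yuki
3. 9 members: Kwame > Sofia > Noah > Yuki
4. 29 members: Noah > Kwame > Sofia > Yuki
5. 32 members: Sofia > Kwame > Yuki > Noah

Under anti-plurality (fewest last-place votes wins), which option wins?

Last-place votes: Yuki 53, Kwame 0, Noah 32, Sofia 11.
Kwame is ranked last by the fewest voters, so Kwame wins.

Kwame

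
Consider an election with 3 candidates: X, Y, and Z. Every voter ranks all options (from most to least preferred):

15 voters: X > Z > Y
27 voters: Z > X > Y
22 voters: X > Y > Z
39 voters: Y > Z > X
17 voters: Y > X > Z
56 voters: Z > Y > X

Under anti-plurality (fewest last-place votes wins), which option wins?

Last-place votes: X 95, Y 42, Z 39.
Z is ranked last by the fewest voters, so Z wins.

Z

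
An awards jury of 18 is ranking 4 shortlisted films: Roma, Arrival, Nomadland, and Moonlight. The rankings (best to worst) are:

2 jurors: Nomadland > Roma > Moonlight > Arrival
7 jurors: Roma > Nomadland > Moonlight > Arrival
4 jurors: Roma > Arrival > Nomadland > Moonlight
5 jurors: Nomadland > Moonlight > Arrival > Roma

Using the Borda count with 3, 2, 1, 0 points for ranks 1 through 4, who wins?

Roma: 2·2 + 7·3 + 4·3 + 5·0 = 37
Arrival: 2·0 + 7·0 + 4·2 + 5·1 = 13
Nomadland: 2·3 + 7·2 + 4·1 + 5·3 = 39
Moonlight: 2·1 + 7·1 + 4·0 + 5·2 = 19
Nomadland has the highest Borda score (39).

Nomadland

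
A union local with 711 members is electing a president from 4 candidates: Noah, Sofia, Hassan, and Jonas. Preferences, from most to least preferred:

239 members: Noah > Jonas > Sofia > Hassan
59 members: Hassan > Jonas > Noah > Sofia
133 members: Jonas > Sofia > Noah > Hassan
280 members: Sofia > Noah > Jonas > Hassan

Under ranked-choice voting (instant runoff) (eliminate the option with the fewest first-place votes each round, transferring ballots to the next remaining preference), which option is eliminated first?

Round 1: Noah 239, Sofia 280, Hassan 59, Jonas 133. Eliminate Hassan.

Hassan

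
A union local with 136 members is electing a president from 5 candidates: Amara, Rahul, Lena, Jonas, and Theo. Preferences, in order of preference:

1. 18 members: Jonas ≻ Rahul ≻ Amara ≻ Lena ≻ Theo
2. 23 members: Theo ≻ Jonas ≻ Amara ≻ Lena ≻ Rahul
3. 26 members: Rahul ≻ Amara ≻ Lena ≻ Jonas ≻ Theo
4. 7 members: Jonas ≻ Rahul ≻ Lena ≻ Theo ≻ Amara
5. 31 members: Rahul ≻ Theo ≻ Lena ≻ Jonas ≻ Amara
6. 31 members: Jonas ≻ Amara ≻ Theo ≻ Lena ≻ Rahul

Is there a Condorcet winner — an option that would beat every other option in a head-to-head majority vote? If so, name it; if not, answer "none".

Jonas vs Amara: 110–26 for Jonas.
Jonas vs Rahul: 79–57 for Jonas.
Jonas vs Lena: 79–57 for Jonas.
Jonas vs Theo: 82–54 for Jonas.
Jonas beats every other option head-to-head.

Jonas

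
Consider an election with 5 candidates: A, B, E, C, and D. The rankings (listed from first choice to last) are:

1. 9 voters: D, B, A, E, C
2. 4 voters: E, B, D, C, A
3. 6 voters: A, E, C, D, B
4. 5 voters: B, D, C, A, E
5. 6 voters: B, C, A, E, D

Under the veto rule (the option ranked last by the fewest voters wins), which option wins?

Last-place votes: A 4, B 6, E 5, C 9, D 6.
A is ranked last by the fewest voters, so A wins.

A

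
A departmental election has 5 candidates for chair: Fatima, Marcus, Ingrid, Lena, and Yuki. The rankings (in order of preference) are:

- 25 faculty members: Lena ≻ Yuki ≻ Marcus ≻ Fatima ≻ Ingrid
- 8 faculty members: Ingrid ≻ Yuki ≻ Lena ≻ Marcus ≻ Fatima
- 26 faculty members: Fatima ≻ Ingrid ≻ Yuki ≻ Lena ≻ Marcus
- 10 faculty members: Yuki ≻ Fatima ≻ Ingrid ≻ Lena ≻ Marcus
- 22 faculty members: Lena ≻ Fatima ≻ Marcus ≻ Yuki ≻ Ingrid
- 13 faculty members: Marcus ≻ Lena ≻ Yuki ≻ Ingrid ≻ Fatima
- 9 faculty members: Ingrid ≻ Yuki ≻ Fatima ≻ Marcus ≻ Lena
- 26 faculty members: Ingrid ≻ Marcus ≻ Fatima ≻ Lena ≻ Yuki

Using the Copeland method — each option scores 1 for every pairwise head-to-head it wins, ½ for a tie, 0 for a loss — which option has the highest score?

Fatima: beats Ingrid, Lena, and Yuki; loses to Marcus → score 3.
Marcus: beats Fatima; loses to Ingrid, Lena, and Yuki → score 1.
Ingrid: beats Marcus and Lena; loses to Fatima and Yuki → score 2.
Lena: beats Marcus and Yuki; loses to Fatima and Ingrid → score 2.
Yuki: beats Marcus and Ingrid; loses to Fatima and Lena → score 2.
Fatima has the best pairwise record.

Fatima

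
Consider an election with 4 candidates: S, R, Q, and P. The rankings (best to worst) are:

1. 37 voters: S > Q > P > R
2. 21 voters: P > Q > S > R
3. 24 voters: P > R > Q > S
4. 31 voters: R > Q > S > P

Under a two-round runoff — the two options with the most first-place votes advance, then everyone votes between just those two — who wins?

S

Round 1 first-place votes: S 37, R 31, Q 0, P 45.
P and S advance.
Runoff: P is preferred to S by 45 voters; S by 68.
S wins the runoff.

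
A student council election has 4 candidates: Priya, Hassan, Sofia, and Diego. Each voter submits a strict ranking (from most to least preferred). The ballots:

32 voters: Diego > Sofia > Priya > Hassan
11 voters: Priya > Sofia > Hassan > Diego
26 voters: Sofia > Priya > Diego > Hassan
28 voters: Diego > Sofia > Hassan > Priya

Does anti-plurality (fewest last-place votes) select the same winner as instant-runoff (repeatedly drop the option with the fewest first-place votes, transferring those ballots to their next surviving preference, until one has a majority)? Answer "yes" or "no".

no

Anti-plurality — last-place votes: Priya 28, Hassan 58, Sofia 0, Diego 11. Winner: Sofia.
Instant-runoff — R1 Priya 11, Hassan 0, Sofia 26, Diego 60 (Diego winner). Winner: Diego.
The two methods disagree.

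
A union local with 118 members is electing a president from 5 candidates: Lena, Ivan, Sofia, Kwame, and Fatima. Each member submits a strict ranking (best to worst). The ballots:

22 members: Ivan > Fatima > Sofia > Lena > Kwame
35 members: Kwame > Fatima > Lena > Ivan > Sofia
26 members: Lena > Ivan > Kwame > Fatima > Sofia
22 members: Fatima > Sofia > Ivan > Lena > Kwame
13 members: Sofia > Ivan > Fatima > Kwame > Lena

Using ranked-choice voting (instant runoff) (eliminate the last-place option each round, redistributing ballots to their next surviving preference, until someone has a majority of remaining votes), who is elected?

Round 1: Lena 26, Ivan 22, Sofia 13, Kwame 35, Fatima 22. Eliminate Sofia.
Round 2: Lena 26, Ivan 35, Kwame 35, Fatima 22. Eliminate Fatima.
Round 3: Lena 26, Ivan 57, Kwame 35. Eliminate Lena.
Round 4: Ivan 83, Kwame 35. Ivan has a majority.

Ivan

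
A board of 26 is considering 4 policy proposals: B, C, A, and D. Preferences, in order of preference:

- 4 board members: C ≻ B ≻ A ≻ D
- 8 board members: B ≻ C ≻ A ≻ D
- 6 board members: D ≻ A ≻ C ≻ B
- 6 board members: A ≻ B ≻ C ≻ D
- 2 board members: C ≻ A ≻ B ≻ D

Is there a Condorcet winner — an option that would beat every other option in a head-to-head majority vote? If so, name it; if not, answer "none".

Checking pairwise contests:
A beats B 14–12.
B beats C 14–12.
C beats A 14–12.
B beats D 20–6.
Every option loses at least one head-to-head, so there is no Condorcet winner.

none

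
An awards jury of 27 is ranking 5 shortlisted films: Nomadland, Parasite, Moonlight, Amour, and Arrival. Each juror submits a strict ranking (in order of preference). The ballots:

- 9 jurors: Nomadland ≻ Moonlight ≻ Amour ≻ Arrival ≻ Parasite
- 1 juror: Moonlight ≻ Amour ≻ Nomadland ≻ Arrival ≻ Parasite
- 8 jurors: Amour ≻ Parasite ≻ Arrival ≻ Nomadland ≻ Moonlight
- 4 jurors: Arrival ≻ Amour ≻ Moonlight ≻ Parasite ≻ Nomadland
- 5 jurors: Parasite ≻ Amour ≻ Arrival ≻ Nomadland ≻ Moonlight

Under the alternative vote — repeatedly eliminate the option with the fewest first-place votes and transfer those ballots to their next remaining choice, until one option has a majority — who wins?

Round 1: Nomadland 9, Parasite 5, Moonlight 1, Amour 8, Arrival 4. Eliminate Moonlight.
Round 2: Nomadland 9, Parasite 5, Amour 9, Arrival 4. Eliminate Arrival.
Round 3: Nomadland 9, Parasite 5, Amour 13. Eliminate Parasite.
Round 4: Nomadland 9, Amour 18. Amour has a majority.

Amour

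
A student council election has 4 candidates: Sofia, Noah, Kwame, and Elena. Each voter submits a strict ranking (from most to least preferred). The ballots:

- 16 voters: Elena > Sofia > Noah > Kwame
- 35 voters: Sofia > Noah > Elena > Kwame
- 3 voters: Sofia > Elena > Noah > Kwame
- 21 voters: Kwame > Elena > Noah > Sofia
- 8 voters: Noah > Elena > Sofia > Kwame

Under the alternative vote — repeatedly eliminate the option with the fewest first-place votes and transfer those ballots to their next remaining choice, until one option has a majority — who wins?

Elena

Round 1: Sofia 38, Noah 8, Kwame 21, Elena 16. Eliminate Noah.
Round 2: Sofia 38, Kwame 21, Elena 24. Eliminate Kwame.
Round 3: Sofia 38, Elena 45. Elena has a majority.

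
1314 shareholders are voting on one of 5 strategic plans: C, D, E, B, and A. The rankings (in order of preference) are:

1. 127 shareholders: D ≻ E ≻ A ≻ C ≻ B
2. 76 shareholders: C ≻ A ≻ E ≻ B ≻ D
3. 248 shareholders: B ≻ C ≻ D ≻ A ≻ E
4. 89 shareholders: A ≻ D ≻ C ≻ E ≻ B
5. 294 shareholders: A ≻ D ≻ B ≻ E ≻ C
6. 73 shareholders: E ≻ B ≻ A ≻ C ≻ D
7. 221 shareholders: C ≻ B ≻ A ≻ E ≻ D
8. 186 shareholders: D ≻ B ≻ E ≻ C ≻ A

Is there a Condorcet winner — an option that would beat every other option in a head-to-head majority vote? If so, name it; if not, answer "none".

Checking pairwise contests:
D beats C 696–618.
A beats D 753–561.
D beats E 944–370.
D beats B 696–618.
C beats A 731–583.
Every option loses at least one head-to-head, so there is no Condorcet winner.

none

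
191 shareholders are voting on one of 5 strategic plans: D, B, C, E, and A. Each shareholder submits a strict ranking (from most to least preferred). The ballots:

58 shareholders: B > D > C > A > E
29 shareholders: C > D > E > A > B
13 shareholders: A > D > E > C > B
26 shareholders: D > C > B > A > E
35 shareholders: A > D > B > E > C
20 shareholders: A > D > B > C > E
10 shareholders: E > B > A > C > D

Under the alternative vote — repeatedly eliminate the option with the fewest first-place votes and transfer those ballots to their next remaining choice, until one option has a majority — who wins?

A

Round 1: D 26, B 58, C 29, E 10, A 68. Eliminate E.
Round 2: D 26, B 68, C 29, A 68. Eliminate D.
Round 3: B 68, C 55, A 68. Eliminate C.
Round 4: B 94, A 97. A has a majority.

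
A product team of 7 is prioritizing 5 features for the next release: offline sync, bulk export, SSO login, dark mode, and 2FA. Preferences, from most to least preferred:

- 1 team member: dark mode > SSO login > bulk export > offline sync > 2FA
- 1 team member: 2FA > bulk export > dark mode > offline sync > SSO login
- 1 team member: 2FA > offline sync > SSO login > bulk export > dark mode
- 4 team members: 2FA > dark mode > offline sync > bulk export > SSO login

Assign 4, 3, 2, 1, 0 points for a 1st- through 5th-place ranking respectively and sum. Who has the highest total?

2FA

offline sync: 1·1 + 1·1 + 1·3 + 4·2 = 13
bulk export: 1·2 + 1·3 + 1·1 + 4·1 = 10
SSO login: 1·3 + 1·0 + 1·2 + 4·0 = 5
dark mode: 1·4 + 1·2 + 1·0 + 4·3 = 18
2FA: 1·0 + 1·4 + 1·4 + 4·4 = 24
2FA has the highest Borda score (24).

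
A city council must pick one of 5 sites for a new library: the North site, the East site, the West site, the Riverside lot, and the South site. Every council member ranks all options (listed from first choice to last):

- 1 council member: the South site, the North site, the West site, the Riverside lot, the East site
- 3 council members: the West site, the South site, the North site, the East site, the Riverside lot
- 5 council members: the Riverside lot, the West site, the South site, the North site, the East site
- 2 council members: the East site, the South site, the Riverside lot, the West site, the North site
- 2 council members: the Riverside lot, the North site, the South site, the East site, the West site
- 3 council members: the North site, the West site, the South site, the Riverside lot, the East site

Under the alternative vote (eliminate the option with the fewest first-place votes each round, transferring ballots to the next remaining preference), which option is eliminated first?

Round 1: the North site 3, the East site 2, the West site 3, the Riverside lot 7, the South site 1. Eliminate the South site.

the South site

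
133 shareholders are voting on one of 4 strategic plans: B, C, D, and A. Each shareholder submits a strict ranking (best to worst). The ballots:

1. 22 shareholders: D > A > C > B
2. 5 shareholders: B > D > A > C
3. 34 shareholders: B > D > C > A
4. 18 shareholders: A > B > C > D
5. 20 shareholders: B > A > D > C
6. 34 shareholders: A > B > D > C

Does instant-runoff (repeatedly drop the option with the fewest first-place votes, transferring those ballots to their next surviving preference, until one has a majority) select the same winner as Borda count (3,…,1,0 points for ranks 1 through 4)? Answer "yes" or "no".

no

Instant-runoff — R1 B 59, C 0, D 22, A 52 (C out); R2 B 59, D 22, A 52 (D out); R3 B 59, A 74 (A winner). Winner: A.
Borda — scores: B 281, C 74, D 198, A 245. Winner: B.
The two methods disagree.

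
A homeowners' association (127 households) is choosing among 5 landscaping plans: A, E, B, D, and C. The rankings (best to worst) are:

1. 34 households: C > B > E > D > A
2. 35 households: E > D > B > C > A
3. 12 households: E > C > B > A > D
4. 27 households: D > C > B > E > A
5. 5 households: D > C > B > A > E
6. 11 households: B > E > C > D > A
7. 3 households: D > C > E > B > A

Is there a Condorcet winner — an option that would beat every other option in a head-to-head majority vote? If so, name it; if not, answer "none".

none

Checking pairwise contests:
E beats A 122–5.
B beats E 77–50.
D beats B 70–57.
E beats D 92–35.
D beats C 70–57.
Every option loses at least one head-to-head, so there is no Condorcet winner.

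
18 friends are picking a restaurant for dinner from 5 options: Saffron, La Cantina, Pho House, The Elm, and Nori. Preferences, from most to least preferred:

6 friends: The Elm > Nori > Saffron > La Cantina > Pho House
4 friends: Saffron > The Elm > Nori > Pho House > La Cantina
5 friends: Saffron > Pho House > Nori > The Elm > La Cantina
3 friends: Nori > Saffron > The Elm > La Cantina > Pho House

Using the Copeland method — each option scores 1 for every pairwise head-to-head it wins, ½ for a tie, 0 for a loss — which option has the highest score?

Saffron: beats La Cantina, Pho House, and The Elm; ties Nori → score 3.5.
La Cantina: ties Pho House; loses to Saffron, The Elm, and Nori → score 0.5.
Pho House: ties La Cantina; loses to Saffron, The Elm, and Nori → score 0.5.
The Elm: beats La Cantina, Pho House, and Nori; loses to Saffron → score 3.
Nori: beats La Cantina and Pho House; ties Saffron; loses to The Elm → score 2.5.
Saffron has the best pairwise record.

Saffron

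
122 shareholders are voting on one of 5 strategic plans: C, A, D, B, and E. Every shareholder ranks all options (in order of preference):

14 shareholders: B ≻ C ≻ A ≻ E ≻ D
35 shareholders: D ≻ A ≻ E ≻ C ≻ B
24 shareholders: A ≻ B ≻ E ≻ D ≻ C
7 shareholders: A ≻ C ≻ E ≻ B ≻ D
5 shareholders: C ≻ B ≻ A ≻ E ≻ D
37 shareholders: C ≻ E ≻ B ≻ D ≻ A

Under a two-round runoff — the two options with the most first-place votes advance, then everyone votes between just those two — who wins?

Round 1 first-place votes: C 42, A 31, D 35, B 14, E 0.
C and D advance.
Runoff: C is preferred to D by 63 voters; D by 59.
C wins the runoff.

C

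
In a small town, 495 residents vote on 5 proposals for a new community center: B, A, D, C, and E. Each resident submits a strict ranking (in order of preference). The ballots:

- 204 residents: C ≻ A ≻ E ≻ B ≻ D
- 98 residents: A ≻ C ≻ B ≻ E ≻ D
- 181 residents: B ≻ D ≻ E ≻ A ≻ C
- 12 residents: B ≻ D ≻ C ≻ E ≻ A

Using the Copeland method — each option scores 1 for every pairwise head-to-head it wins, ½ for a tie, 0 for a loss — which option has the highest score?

A

B: beats D and E; loses to A and C → score 2.
A: beats B, D, C, and E → score 4.
D: loses to B, A, C, and E → score 0.
C: beats B, D, and E; loses to A → score 3.
E: beats D; loses to B, A, and C → score 1.
A has the best pairwise record.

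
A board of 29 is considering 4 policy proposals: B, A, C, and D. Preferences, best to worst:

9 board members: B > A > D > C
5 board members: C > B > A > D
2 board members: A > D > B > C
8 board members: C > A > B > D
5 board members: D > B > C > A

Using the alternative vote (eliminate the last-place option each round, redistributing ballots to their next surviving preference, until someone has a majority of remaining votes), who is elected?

B

Round 1: B 9, A 2, C 13, D 5. Eliminate A.
Round 2: B 9, C 13, D 7. Eliminate D.
Round 3: B 16, C 13. B has a majority.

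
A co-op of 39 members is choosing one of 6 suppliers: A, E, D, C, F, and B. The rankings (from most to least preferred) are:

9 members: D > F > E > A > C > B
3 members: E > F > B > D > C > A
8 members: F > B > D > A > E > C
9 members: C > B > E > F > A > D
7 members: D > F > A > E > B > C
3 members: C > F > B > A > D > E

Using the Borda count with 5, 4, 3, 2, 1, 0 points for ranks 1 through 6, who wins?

A: 9·2 + 3·0 + 8·2 + 9·1 + 7·3 + 3·2 = 70
E: 9·3 + 3·5 + 8·1 + 9·3 + 7·2 + 3·0 = 91
D: 9·5 + 3·2 + 8·3 + 9·0 + 7·5 + 3·1 = 113
C: 9·1 + 3·1 + 8·0 + 9·5 + 7·0 + 3·5 = 72
F: 9·4 + 3·4 + 8·5 + 9·2 + 7·4 + 3·4 = 146
B: 9·0 + 3·3 + 8·4 + 9·4 + 7·1 + 3·3 = 93
F has the highest Borda score (146).

F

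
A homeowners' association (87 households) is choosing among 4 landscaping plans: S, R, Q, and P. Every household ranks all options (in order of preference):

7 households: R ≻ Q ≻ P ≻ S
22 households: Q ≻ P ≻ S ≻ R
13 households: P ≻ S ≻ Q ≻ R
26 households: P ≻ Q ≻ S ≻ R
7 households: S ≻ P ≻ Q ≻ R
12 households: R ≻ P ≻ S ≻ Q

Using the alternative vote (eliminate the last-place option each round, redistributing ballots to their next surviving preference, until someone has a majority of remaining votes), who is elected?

P

Round 1: S 7, R 19, Q 22, P 39. Eliminate S.
Round 2: R 19, Q 22, P 46. P has a majority.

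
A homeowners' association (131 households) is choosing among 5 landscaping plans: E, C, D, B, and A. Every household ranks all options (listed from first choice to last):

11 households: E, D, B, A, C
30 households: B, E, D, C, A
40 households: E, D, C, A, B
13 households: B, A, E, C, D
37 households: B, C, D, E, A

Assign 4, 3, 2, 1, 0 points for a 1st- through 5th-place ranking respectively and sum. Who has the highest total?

E: 11·4 + 30·3 + 40·4 + 13·2 + 37·1 = 357
C: 11·0 + 30·1 + 40·2 + 13·1 + 37·3 = 234
D: 11·3 + 30·2 + 40·3 + 13·0 + 37·2 = 287
B: 11·2 + 30·4 + 40·0 + 13·4 + 37·4 = 342
A: 11·1 + 30·0 + 40·1 + 13·3 + 37·0 = 90
E has the highest Borda score (357).

E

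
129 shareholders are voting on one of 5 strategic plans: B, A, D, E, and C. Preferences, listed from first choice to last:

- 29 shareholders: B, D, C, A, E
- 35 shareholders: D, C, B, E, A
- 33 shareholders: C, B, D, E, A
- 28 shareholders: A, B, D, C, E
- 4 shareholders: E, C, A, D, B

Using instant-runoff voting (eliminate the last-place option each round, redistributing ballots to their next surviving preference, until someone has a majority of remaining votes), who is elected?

C

Round 1: B 29, A 28, D 35, E 4, C 33. Eliminate E.
Round 2: B 29, A 28, D 35, C 37. Eliminate A.
Round 3: B 57, D 35, C 37. Eliminate D.
Round 4: B 57, C 72. C has a majority.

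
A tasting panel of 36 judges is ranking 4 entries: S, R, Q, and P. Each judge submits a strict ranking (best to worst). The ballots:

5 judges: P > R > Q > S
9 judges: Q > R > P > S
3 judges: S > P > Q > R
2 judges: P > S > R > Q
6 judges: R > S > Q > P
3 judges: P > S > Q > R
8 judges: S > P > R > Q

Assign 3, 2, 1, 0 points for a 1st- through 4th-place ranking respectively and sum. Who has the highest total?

S: 5·0 + 9·0 + 3·3 + 2·2 + 6·2 + 3·2 + 8·3 = 55
R: 5·2 + 9·2 + 3·0 + 2·1 + 6·3 + 3·0 + 8·1 = 56
Q: 5·1 + 9·3 + 3·1 + 2·0 + 6·1 + 3·1 + 8·0 = 44
P: 5·3 + 9·1 + 3·2 + 2·3 + 6·0 + 3·3 + 8·2 = 61
P has the highest Borda score (61).

P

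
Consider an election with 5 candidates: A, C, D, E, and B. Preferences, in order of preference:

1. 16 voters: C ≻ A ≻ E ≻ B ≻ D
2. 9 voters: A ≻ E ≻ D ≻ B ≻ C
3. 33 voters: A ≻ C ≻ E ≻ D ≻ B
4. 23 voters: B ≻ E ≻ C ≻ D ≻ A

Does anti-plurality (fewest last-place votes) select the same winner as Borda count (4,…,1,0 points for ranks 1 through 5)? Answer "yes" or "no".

no

Anti-plurality — last-place votes: A 23, C 9, D 16, E 0, B 33. Winner: E.
Borda — scores: A 216, C 209, D 74, E 194, B 117. Winner: A.
The two methods disagree.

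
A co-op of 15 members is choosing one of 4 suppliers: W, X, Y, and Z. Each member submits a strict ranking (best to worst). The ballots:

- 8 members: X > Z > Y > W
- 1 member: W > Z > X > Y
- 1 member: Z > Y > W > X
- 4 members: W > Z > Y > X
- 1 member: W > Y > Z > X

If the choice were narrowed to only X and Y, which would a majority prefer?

Voters preferring X to Y: 9; preferring Y to X: 6.
X wins the head-to-head.

X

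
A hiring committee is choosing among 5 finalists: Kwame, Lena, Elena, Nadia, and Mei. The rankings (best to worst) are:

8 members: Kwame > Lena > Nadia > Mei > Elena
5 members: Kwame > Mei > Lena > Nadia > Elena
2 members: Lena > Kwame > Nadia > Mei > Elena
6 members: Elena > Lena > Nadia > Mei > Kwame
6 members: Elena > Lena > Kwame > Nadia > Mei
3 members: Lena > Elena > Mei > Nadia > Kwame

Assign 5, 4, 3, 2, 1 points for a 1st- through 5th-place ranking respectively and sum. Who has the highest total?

Lena

Kwame: 8·5 + 5·5 + 2·4 + 6·1 + 6·3 + 3·1 = 100
Lena: 8·4 + 5·3 + 2·5 + 6·4 + 6·4 + 3·5 = 120
Elena: 8·1 + 5·1 + 2·1 + 6·5 + 6·5 + 3·4 = 87
Nadia: 8·3 + 5·2 + 2·3 + 6·3 + 6·2 + 3·2 = 76
Mei: 8·2 + 5·4 + 2·2 + 6·2 + 6·1 + 3·3 = 67
Lena has the highest Borda score (120).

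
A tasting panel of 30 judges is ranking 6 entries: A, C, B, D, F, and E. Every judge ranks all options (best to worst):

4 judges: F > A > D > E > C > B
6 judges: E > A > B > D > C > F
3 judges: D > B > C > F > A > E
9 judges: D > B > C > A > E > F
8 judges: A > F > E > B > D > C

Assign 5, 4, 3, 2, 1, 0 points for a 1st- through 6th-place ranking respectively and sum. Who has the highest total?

A

A: 4·4 + 6·4 + 3·1 + 9·2 + 8·5 = 101
C: 4·1 + 6·1 + 3·3 + 9·3 + 8·0 = 46
B: 4·0 + 6·3 + 3·4 + 9·4 + 8·2 = 82
D: 4·3 + 6·2 + 3·5 + 9·5 + 8·1 = 92
F: 4·5 + 6·0 + 3·2 + 9·0 + 8·4 = 58
E: 4·2 + 6·5 + 3·0 + 9·1 + 8·3 = 71
A has the highest Borda score (101).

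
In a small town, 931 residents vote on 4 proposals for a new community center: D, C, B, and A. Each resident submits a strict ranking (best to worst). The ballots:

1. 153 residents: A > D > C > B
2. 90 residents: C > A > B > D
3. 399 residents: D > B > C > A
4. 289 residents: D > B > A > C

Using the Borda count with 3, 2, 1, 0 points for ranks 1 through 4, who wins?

D: 153·2 + 90·0 + 399·3 + 289·3 = 2370
C: 153·1 + 90·3 + 399·1 + 289·0 = 822
B: 153·0 + 90·1 + 399·2 + 289·2 = 1466
A: 153·3 + 90·2 + 399·0 + 289·1 = 928
D has the highest Borda score (2370).

D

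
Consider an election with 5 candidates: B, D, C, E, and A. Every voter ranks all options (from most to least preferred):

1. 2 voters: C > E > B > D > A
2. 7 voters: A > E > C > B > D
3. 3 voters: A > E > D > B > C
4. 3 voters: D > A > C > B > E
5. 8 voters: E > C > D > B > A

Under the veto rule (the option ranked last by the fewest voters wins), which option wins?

Last-place votes: B 0, D 7, C 3, E 3, A 10.
B is ranked last by the fewest voters, so B wins.

B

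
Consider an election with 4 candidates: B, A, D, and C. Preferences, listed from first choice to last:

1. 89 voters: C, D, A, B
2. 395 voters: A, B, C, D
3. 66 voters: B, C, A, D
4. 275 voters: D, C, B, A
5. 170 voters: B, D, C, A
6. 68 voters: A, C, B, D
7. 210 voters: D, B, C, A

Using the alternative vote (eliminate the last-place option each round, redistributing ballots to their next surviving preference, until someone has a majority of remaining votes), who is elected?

Round 1: B 236, A 463, D 485, C 89. Eliminate C.
Round 2: B 236, A 463, D 574. Eliminate B.
Round 3: A 529, D 744. D has a majority.

D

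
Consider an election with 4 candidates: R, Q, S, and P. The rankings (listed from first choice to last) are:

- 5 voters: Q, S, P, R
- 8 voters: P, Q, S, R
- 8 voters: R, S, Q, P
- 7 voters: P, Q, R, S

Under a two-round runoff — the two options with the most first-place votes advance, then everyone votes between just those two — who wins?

Round 1 first-place votes: R 8, Q 5, S 0, P 15.
P and R advance.
Runoff: P is preferred to R by 20 voters; R by 8.
P wins the runoff.

P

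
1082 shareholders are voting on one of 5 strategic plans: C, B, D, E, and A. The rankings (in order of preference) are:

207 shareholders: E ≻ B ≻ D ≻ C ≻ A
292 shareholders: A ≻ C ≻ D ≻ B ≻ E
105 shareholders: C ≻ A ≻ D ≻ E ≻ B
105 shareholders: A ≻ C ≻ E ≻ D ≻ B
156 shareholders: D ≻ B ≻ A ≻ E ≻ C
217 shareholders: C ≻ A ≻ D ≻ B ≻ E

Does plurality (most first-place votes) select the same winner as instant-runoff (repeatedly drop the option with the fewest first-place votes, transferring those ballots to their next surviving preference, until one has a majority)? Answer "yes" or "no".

Plurality — first-place votes: C 322, B 0, D 156, E 207, A 397. Winner: A.
Instant-runoff — R1 C 322, B 0, D 156, E 207, A 397 (B out); R2 C 322, D 156, E 207, A 397 (D out); R3 C 322, E 207, A 553 (A winner). Winner: A.
The two methods agree.

yes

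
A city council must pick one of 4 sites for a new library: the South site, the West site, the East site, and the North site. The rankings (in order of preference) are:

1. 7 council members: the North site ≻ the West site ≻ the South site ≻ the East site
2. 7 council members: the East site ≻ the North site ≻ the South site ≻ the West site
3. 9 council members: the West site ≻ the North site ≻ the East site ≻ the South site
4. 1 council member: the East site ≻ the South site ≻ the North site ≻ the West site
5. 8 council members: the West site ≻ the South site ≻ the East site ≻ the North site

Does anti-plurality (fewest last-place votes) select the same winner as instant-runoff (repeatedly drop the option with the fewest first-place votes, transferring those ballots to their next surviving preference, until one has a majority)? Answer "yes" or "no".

no

Anti-plurality — last-place votes: the South site 9, the West site 8, the East site 7, the North site 8. Winner: the East site.
Instant-runoff — R1 the South site 0, the West site 17, the East site 8, the North site 7 (the West site winner). Winner: the West site.
The two methods disagree.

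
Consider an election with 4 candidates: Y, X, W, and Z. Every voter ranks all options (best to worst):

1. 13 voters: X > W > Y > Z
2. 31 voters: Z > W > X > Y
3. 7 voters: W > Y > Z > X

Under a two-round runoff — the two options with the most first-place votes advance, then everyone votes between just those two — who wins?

Round 1 first-place votes: Y 0, X 13, W 7, Z 31.
Z and X advance.
Runoff: Z is preferred to X by 38 voters; X by 13.
Z wins the runoff.

Z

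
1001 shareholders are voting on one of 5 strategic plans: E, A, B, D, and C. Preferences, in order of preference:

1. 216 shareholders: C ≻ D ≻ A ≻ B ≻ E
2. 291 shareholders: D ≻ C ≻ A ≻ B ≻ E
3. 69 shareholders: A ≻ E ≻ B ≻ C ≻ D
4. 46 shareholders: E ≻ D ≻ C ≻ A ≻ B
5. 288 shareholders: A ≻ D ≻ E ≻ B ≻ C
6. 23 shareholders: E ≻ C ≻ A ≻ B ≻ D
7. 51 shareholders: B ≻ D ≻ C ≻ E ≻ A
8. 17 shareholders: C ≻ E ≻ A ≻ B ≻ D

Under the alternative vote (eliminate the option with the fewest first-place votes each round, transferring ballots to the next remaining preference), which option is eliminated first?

Round 1: E 69, A 357, B 51, D 291, C 233. Eliminate B.

B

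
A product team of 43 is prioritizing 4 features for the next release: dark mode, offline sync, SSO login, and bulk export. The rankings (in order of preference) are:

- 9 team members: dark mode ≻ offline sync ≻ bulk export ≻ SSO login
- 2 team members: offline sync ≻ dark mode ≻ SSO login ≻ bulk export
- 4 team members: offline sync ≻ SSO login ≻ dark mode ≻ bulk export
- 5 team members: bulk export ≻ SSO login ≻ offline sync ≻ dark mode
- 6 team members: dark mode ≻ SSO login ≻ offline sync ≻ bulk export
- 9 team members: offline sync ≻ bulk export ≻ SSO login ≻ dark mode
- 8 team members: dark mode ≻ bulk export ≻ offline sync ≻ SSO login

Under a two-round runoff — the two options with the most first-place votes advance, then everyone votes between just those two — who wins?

dark mode

Round 1 first-place votes: dark mode 23, offline sync 15, SSO login 0, bulk export 5.
dark mode and offline sync advance.
Runoff: dark mode is preferred to offline sync by 23 voters; offline sync by 20.
dark mode wins the runoff.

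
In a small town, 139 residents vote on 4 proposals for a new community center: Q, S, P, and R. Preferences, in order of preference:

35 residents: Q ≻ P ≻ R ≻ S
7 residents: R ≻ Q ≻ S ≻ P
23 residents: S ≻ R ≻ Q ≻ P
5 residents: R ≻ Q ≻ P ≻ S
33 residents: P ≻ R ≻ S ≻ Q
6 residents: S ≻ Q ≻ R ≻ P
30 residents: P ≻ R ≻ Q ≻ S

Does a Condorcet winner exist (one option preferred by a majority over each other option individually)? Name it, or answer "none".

none

Checking pairwise contests:
R beats Q 98–41.
Q beats S 77–62.
Q beats P 76–63.
P beats R 98–41.
Every option loses at least one head-to-head, so there is no Condorcet winner.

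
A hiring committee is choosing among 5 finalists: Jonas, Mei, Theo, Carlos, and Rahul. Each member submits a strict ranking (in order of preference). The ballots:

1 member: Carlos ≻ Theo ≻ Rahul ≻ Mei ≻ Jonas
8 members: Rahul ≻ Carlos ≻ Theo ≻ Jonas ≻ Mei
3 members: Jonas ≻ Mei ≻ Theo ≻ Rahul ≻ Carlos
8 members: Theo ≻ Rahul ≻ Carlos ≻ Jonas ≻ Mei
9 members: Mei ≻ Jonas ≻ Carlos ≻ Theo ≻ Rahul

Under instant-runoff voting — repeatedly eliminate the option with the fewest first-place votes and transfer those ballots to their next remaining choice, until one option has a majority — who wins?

Theo

Round 1: Jonas 3, Mei 9, Theo 8, Carlos 1, Rahul 8. Eliminate Carlos.
Round 2: Jonas 3, Mei 9, Theo 9, Rahul 8. Eliminate Jonas.
Round 3: Mei 12, Theo 9, Rahul 8. Eliminate Rahul.
Round 4: Mei 12, Theo 17. Theo has a majority.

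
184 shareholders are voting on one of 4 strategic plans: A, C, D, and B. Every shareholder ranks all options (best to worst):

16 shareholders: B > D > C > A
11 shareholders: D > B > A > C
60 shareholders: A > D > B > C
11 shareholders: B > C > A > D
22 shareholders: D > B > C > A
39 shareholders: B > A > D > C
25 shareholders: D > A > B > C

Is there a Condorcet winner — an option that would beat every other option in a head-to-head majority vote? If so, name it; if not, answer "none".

Checking pairwise contests:
B beats A 99–85.
A beats C 135–49.
A beats D 110–74.
D beats B 118–66.
Every option loses at least one head-to-head, so there is no Condorcet winner.

none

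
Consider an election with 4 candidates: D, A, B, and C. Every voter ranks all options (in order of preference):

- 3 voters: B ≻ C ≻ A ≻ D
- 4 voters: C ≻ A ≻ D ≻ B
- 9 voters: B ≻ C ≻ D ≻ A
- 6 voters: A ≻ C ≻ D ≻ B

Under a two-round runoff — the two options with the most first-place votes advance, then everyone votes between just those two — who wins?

B

Round 1 first-place votes: D 0, A 6, B 12, C 4.
B and A advance.
Runoff: B is preferred to A by 12 voters; A by 10.
B wins the runoff.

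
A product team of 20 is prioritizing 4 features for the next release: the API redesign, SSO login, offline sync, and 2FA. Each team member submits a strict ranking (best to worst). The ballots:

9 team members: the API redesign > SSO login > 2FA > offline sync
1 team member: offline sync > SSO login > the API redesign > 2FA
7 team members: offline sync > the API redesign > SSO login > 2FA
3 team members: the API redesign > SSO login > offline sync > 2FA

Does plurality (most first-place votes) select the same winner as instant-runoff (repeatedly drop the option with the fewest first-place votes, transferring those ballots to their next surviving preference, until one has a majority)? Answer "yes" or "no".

Plurality — first-place votes: the API redesign 12, SSO login 0, offline sync 8, 2FA 0. Winner: the API redesign.
Instant-runoff — R1 the API redesign 12, SSO login 0, offline sync 8, 2FA 0 (the API redesign winner). Winner: the API redesign.
The two methods agree.

yes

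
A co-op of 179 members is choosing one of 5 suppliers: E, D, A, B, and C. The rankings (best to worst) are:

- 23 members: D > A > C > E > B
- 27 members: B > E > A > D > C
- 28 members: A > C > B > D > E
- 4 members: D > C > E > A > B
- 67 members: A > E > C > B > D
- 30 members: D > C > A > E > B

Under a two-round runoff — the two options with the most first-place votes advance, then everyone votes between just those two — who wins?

Round 1 first-place votes: E 0, D 57, A 95, B 27, C 0.
A and D advance.
Runoff: A is preferred to D by 122 voters; D by 57.
A wins the runoff.

A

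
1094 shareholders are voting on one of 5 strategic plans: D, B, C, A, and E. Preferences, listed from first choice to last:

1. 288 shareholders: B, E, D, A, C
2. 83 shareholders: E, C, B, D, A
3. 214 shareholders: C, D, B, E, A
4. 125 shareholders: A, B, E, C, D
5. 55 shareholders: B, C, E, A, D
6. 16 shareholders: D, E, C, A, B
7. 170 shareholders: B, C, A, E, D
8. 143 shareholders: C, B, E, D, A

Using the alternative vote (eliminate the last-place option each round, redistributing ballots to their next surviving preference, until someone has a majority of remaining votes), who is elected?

B

Round 1: D 16, B 513, C 357, A 125, E 83. Eliminate D.
Round 2: B 513, C 357, A 125, E 99. Eliminate E.
Round 3: B 513, C 456, A 125. Eliminate A.
Round 4: B 638, C 456. B has a majority.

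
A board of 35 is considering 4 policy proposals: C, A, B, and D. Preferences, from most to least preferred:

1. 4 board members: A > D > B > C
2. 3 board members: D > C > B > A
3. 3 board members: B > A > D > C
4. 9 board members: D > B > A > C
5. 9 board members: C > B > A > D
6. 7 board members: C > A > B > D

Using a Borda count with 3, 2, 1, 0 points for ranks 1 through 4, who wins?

C: 4·0 + 3·2 + 3·0 + 9·0 + 9·3 + 7·3 = 54
A: 4·3 + 3·0 + 3·2 + 9·1 + 9·1 + 7·2 = 50
B: 4·1 + 3·1 + 3·3 + 9·2 + 9·2 + 7·1 = 59
D: 4·2 + 3·3 + 3·1 + 9·3 + 9·0 + 7·0 = 47
B has the highest Borda score (59).

B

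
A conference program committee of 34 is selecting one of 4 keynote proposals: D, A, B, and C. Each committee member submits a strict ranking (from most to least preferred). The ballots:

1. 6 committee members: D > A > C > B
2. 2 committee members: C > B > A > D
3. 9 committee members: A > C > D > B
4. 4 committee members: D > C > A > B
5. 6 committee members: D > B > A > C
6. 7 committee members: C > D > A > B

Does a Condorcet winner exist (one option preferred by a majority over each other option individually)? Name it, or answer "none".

none

Checking pairwise contests:
C beats D 18–16.
D beats A 23–11.
D beats B 32–2.
A beats C 21–13.
Every option loses at least one head-to-head, so there is no Condorcet winner.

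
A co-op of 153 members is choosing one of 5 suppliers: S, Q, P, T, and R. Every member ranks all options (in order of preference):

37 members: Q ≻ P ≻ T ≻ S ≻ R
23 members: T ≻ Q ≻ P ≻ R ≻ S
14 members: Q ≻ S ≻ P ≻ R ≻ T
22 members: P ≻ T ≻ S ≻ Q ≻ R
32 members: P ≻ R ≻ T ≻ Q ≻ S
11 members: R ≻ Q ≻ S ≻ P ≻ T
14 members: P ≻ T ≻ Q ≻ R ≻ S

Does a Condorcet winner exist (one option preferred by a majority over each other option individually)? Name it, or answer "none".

none

Checking pairwise contests:
Q beats S 131–22.
T beats Q 91–62.
Q beats P 85–68.
P beats T 130–23.
Q beats R 110–43.
Every option loses at least one head-to-head, so there is no Condorcet winner.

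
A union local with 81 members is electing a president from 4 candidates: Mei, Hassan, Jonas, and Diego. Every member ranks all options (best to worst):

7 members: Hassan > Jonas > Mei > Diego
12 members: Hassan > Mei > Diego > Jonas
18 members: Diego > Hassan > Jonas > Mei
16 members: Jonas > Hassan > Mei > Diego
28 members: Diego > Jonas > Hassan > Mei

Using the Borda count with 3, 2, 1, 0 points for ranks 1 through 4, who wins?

Hassan

Mei: 7·1 + 12·2 + 18·0 + 16·1 + 28·0 = 47
Hassan: 7·3 + 12·3 + 18·2 + 16·2 + 28·1 = 153
Jonas: 7·2 + 12·0 + 18·1 + 16·3 + 28·2 = 136
Diego: 7·0 + 12·1 + 18·3 + 16·0 + 28·3 = 150
Hassan has the highest Borda score (153).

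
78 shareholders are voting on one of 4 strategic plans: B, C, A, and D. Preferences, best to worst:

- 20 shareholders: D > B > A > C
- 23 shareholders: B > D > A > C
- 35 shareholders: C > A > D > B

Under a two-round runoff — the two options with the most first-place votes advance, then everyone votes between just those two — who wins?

B

Round 1 first-place votes: B 23, C 35, A 0, D 20.
C and B advance.
Runoff: C is preferred to B by 35 voters; B by 43.
B wins the runoff.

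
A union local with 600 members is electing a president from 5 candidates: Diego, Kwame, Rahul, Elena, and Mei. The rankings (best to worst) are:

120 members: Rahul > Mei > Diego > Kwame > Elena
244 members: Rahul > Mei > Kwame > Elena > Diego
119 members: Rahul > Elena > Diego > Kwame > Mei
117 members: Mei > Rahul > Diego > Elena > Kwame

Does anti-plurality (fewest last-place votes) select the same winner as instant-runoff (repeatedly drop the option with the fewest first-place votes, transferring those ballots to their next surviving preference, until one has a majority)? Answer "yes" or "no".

Anti-plurality — last-place votes: Diego 244, Kwame 117, Rahul 0, Elena 120, Mei 119. Winner: Rahul.
Instant-runoff — R1 Diego 0, Kwame 0, Rahul 483, Elena 0, Mei 117 (Rahul winner). Winner: Rahul.
The two methods agree.

yes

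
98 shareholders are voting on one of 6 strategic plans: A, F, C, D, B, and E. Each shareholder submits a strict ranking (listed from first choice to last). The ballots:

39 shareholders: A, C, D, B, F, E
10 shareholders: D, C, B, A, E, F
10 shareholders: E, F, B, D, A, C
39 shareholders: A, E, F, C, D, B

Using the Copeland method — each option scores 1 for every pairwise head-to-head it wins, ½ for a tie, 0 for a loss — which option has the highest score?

A: beats F, C, D, B, and E → score 5.
F: ties C, D, and B; loses to A and E → score 1.5.
C: beats D and B; ties F and E; loses to A → score 3.
D: beats B; ties F and E; loses to A and C → score 2.
B: ties F and E; loses to A, C, and D → score 1.
E: beats F; ties C, D, and B; loses to A → score 2.5.
A has the best pairwise record.

A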